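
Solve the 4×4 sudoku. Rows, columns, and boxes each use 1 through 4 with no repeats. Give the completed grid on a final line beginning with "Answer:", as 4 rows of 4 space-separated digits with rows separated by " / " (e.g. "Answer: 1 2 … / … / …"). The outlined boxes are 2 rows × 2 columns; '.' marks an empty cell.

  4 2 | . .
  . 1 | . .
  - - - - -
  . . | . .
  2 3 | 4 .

Step 1. [r4c4∈{1}] r4c4 is down to just 1. So r4c4=1.
Step 2. [r1c4∈{3}] only 3 remains possible at r1c4, so r1c4=3.
Step 3. [r3c4∈{2}] r3c4's peers cover all but 2, so r3c4=2.
Step 4. [r3c3∈{3}] r3c3 is down to just 3. So r3c3=3.
Step 5. [r3c2∈{4}] r3c2's peers cover all but 4. So r3c2=4.
Step 6. [r2c1∈{3}] only 3 remains possible at r2c1, so r2c1=3.
Step 7. [r1c3∈{1}] only 1 remains possible at r1c3. So r1c3=1.
Step 8. [r2c4∈{4}] r2c4 is down to just 4 ⇒ r2c4=4.
Step 9. [r3c1∈{1}] r3c1's peers cover all but 1, so r3c1=1.
Step 10. [r2c3∈{2}] r2c3's peers cover all but 2. So r2c3=2.

Answer: 4 2 1 3 / 3 1 2 4 / 1 4 3 2 / 2 3 4 1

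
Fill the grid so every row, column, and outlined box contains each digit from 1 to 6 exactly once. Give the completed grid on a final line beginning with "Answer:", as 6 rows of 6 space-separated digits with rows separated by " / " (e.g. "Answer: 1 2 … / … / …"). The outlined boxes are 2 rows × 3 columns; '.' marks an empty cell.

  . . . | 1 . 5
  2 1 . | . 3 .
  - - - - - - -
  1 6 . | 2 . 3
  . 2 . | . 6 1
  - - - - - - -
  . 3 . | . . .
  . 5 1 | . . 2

Step 1. [r6c5∈{4}] r6c5 has the single candidate 4 ⇒ r6c5=4.
Step 2. [r3c3∈{4,5}] row 3 places 4 nowhere but r3c3, so r3c3=4.
Step 3. [r5c6∈{6}] r5c6 has the single candidate 6, so r5c6=6.
Step 4. [r4c1∈{3,5}] across col 1, 5 lands solely at r4c1. So r4c1=5.
Step 5. [r1c1∈{3,4,6}] col 1 places 3 nowhere but r1c1 ⇒ r1c1=3.
Step 6. [r2c4∈{4,6}] col 4 places 6 nowhere but r2c4 ⇒ r2c4=6.
Step 7. [r5c4∈{5}] r5c4 has the single candidate 5 ⇒ r5c4=5.
Step 8. [r5c3∈{2}] nothing but 2 survives at r5c3. So r5c3=2.
Step 9. [r6c1∈{6}] nothing but 6 survives at r6c1. So r6c1=6.
Step 10. [r5c1∈{4}] nothing but 4 survives at r5c1 ⇒ r5c1=4.
Step 11. [r3c5∈{5}] r3c5 is down to just 5 ⇒ r3c5=5.
Step 12. [r1c5∈{2}] r1c5's peers cover all but 2. So r1c5=2.
Step 13. [r1c3∈{6}] r1c3 has the single candidate 6, so r1c3=6.
Step 14. [r2c6∈{4}] nothing but 4 survives at r2c6 ⇒ r2c6=4.
Step 15. [r4c4∈{4}] only 4 remains possible at r4c4 ⇒ r4c4=4.
Step 16. [r4c3∈{3}] r4c3 is down to just 3, so r4c3=3.
Step 17. [r2c3∈{5}] r2c3 is down to just 5, so r2c3=5.
Step 18. [r1c2∈{4}] r1c2 is down to just 4. So r1c2=4.
Step 19. [r5c5∈{1}] r5c5 has the single candidate 1, so r5c5=1.
Step 20. [r6c4∈{3}] r6c4's peers cover all but 3, so r6c4=3.

Answer: 3 4 6 1 2 5 / 2 1 5 6 3 4 / 1 6 4 2 5 3 / 5 2 3 4 6 1 / 4 3 2 5 1 6 / 6 5 1 3 4 2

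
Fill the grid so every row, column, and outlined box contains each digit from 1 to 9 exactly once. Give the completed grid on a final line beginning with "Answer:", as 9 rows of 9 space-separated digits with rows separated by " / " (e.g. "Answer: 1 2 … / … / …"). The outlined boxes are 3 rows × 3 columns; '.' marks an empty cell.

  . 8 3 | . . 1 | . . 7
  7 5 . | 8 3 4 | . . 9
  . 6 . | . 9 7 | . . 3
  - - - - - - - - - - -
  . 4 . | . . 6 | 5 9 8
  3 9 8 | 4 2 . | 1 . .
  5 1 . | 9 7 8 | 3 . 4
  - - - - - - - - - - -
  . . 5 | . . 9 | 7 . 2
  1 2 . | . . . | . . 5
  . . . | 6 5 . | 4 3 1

Step 1. [r6c8∈{2,6}] across box 6, 2 lands solely at r6c8. So r6c8=2.
Step 2. [r7c1∈{4,6,8}] col 1 places 6 nowhere but r7c1, so r7c1=6.
Step 3. [r8c3∈{4,7,9}] in box 7, 4 fits only at r8c3. So r8c3=4.
Step 4. [r7c8∈{8}] r7c8's peers cover all but 8, so r7c8=8.
Step 5. [r8c8∈{6}] r8c8 has the single candidate 6 ⇒ r8c8=6.
Step 6. [r4c1∈{2}] r4c1 is down to just 2, so r4c1=2.
Step 7. [r4c4∈{1,3}] in row 4, 3 fits only at r4c4 ⇒ r4c4=3.
Step 8. [r1c1∈{4,9}] in row 1, 9 fits only at r1c1, so r1c1=9.
Step 9. [r2c7∈{2,6}] across row 2, 6 lands solely at r2c7, so r2c7=6.
Step 10. [r1c8∈{4,5}] across row 1, 4 lands solely at r1c8 ⇒ r1c8=4.
Step 11. [r2c8∈{1}] r2c8's peers cover all but 1. So r2c8=1.
Step 12. [r1c7∈{2}] only 2 remains possible at r1c7, so r1c7=2.
Step 13. [r3c4∈{2,5}] col 4 places 2 nowhere but r3c4. So r3c4=2.
Step 14. [r4c3∈{7}] r4c3 has the single candidate 7 ⇒ r4c3=7.
Step 15. [r4c5∈{1}] nothing but 1 survives at r4c5, so r4c5=1.
Step 16. [r6c3∈{6}] nothing but 6 survives at r6c3 ⇒ r6c3=6.
Step 17. [r9c6∈{2}] nothing but 2 survives at r9c6. So r9c6=2.
Step 18. [r7c2∈{3}] only 3 remains possible at r7c2. So r7c2=3.
Step 19. [r3c8∈{5}] r3c8 has the single candidate 5. So r3c8=5.
Step 20. [r9c3∈{9}] r9c3 is down to just 9, so r9c3=9.
Step 21. [r3c7∈{8}] r3c7 has the single candidate 8 ⇒ r3c7=8.
Step 22. [r5c9∈{6}] nothing but 6 survives at r5c9 ⇒ r5c9=6.
Step 23. [r8c4∈{7}] r8c4 has the single candidate 7 ⇒ r8c4=7.
Step 24. [r8c5∈{8}] r8c5 is down to just 8 ⇒ r8c5=8.
Step 25. [r3c1∈{4}] nothing but 4 survives at r3c1 ⇒ r3c1=4.
Step 26. [r8c6∈{3}] r8c6 is down to just 3 ⇒ r8c6=3.
Step 27. [r3c3∈{1}] r3c3's peers cover all but 1, so r3c3=1.
Step 28. [r5c8∈{7}] r5c8 has the single candidate 7 ⇒ r5c8=7.
Step 29. [r1c4∈{5}] r1c4 is down to just 5, so r1c4=5.
Step 30. [r7c5∈{4}] r7c5 has the single candidate 4, so r7c5=4.
Step 31. [r9c2∈{7}] r9c2's peers cover all but 7, so r9c2=7.
Step 32. [r5c6∈{5}] r5c6 has the single candidate 5. So r5c6=5.
Step 33. [r7c4∈{1}] r7c4 is down to just 1, so r7c4=1.
Step 34. [r9c1∈{8}] r9c1's peers cover all but 8. So r9c1=8.
Step 35. [r1c5∈{6}] r1c5 is down to just 6. So r1c5=6.
Step 36. [r8c7∈{9}] r8c7 is down to just 9, so r8c7=9.
Step 37. [r2c3∈{2}] r2c3 is down to just 2 ⇒ r2c3=2.

Answer: 9 8 3 5 6 1 2 4 7 / 7 5 2 8 3 4 6 1 9 / 4 6 1 2 9 7 8 5 3 / 2 4 7 3 1 6 5 9 8 / 3 9 8 4 2 5 1 7 6 / 5 1 6 9 7 8 3 2 4 / 6 3 5 1 4 9 7 8 2 / 1 2 4 7 8 3 9 6 5 / 8 7 9 6 5 2 4 3 1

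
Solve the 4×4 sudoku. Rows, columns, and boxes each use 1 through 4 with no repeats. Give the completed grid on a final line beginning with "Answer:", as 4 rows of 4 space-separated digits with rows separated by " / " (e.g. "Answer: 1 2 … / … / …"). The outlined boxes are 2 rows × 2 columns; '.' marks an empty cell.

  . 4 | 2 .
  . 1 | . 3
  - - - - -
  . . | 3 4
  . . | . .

Step 1. [r4c1∈{1,2,3,4}] r4c1 is the only open cell in row 4 admitting 4 ⇒ r4c1=4.
Step 2. [r3c2∈{2}] nothing but 2 survives at r3c2. So r3c2=2.
Step 3. [r1c4∈{1}] r1c4 is down to just 1 ⇒ r1c4=1.
Step 4. [r2c3∈{4}] r2c3's peers cover all but 4. So r2c3=4.
Step 5. [r4c4∈{2}] only 2 remains possible at r4c4. So r4c4=2.
Step 6. [r4c2∈{3}] r4c2 is down to just 3, so r4c2=3.
Step 7. [r2c1∈{2}] nothing but 2 survives at r2c1, so r2c1=2.
Step 8. [r4c3∈{1}] r4c3's peers cover all but 1. So r4c3=1.
Step 9. [r1c1∈{3}] r1c1's peers cover all but 3 ⇒ r1c1=3.
Step 10. [r3c1∈{1}] r3c1 has the single candidate 1, so r3c1=1.

Answer: 3 4 2 1 / 2 1 4 3 / 1 2 3 4 / 4 3 1 2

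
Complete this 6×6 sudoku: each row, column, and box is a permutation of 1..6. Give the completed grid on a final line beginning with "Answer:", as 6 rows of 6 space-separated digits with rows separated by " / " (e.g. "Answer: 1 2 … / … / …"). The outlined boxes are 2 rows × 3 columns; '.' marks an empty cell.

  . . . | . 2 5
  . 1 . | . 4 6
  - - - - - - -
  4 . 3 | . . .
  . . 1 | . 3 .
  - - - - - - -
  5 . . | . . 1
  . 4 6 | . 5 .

Step 1. [r3c6∈{2}] r3c6's peers cover all but 2. So r3c6=2.
Step 2. [r2c4∈{3}] only 3 remains possible at r2c4 ⇒ r2c4=3.
Step 3. [r5c3∈{2}] r5c3's peers cover all but 2. So r5c3=2.
Step 4. [r4c2∈{2,5,6}] across col 2, 2 lands solely at r4c2 ⇒ r4c2=2.
Step 5. [r4c1∈{6}] r4c1 has the single candidate 6 ⇒ r4c1=6.
Step 6. [r3c5∈{1,6}] 1 has one home in col 5: r3c5 ⇒ r3c5=1.
Step 7. [r1c1∈{3}] only 3 remains possible at r1c1. So r1c1=3.
Step 8. [r5c4∈{4,6}] 4 has one home in row 5: r5c4 ⇒ r5c4=4.
Step 9. [r4c4∈{5}] only 5 remains possible at r4c4. So r4c4=5.
Step 10. [r6c4∈{2}] r6c4 has the single candidate 2, so r6c4=2.
Step 11. [r5c2∈{3}] r5c2 is down to just 3, so r5c2=3.
Step 12. [r2c3∈{5}] r2c3's peers cover all but 5. So r2c3=5.
Step 13. [r6c1∈{1}] nothing but 1 survives at r6c1, so r6c1=1.
Step 14. [r1c4∈{1}] r1c4 has the single candidate 1 ⇒ r1c4=1.
Step 15. [r4c6∈{4}] nothing but 4 survives at r4c6 ⇒ r4c6=4.
Step 16. [r1c3∈{4}] r1c3 is down to just 4, so r1c3=4.
Step 17. [r1c2∈{6}] r1c2 is down to just 6. So r1c2=6.
Step 18. [r5c5∈{6}] r5c5's peers cover all but 6. So r5c5=6.
Step 19. [r2c1∈{2}] nothing but 2 survives at r2c1, so r2c1=2.
Step 20. [r3c4∈{6}] r3c4 is down to just 6 ⇒ r3c4=6.
Step 21. [r6c6∈{3}] r6c6 is down to just 3. So r6c6=3.
Step 22. [r3c2∈{5}] r3c2 is down to just 5, so r3c2=5.

Answer: 3 6 4 1 2 5 / 2 1 5 3 4 6 / 4 5 3 6 1 2 / 6 2 1 5 3 4 / 5 3 2 4 6 1 / 1 4 6 2 5 3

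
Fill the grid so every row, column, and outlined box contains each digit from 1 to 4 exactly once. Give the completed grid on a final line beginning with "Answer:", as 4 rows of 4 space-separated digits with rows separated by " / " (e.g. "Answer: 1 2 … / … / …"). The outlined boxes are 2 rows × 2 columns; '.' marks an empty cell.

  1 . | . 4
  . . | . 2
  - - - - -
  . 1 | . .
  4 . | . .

Step 1. [r2c1∈{3}] only 3 remains possible at r2c1. So r2c1=3.
Step 2. [r4c2∈{2,3}] 3 has one home in col 2: r4c2, so r4c2=3.
Step 3. [r3c3∈{2,3,4}] across row 3, 4 lands solely at r3c3, so r3c3=4.
Step 4. [r4c4∈{1}] r4c4's peers cover all but 1, so r4c4=1.
Step 5. [r1c3∈{3}] r1c3's peers cover all but 3. So r1c3=3.
Step 6. [r2c3∈{1}] only 1 remains possible at r2c3 ⇒ r2c3=1.
Step 7. [r3c1∈{2}] r3c1's peers cover all but 2. So r3c1=2.
Step 8. [r3c4∈{3}] only 3 remains possible at r3c4, so r3c4=3.
Step 9. [r4c3∈{2}] r4c3 is down to just 2, so r4c3=2.
Step 10. [r1c2∈{2}] only 2 remains possible at r1c2 ⇒ r1c2=2.
Step 11. [r2c2∈{4}] r2c2's peers cover all but 4 ⇒ r2c2=4.

Answer: 1 2 3 4 / 3 4 1 2 / 2 1 4 3 / 4 3 2 1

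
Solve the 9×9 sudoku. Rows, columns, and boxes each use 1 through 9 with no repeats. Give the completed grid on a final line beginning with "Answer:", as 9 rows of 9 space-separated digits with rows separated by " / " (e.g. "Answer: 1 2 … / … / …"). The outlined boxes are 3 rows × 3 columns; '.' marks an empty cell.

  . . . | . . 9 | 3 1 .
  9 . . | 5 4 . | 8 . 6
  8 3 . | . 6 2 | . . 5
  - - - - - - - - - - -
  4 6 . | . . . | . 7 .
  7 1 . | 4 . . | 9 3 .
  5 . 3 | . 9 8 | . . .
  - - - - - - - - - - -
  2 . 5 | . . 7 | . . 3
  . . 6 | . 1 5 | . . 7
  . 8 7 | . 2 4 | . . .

Step 1. [r6c2∈{2}] r6c2 has the single candidate 2 ⇒ r6c2=2.
Step 2. [r7c7∈{1,4,6}] r7c7 is the only open cell in row 7 admitting 1 ⇒ r7c7=1.
Step 3. [r7c5∈{8}] r7c5's peers cover all but 8, so r7c5=8.
Step 4. [r3c8∈{4,9}] across row 3, 9 lands solely at r3c8 ⇒ r3c8=9.
Step 5. [r6c4∈{1,6,7}] 7 has one home in row 6: r6c4 ⇒ r6c4=7.
Step 6. [r5c9∈{2,8}] across row 5, 2 lands solely at r5c9, so r5c9=2.
Step 7. [r1c9∈{4}] r1c9 has the single candidate 4, so r1c9=4.
Step 8. [r4c5∈{3,5}] across col 5, 3 lands solely at r4c5. So r4c5=3.
Step 9. [r3c4∈{1}] nothing but 1 survives at r3c4 ⇒ r3c4=1.
Step 10. [r9c8∈{5,6}] across col 8, 5 lands solely at r9c8. So r9c8=5.
Step 11. [r9c7∈{6}] r9c7 is down to just 6. So r9c7=6.
Step 12. [r7c8∈{4}] r7c8 is down to just 4, so r7c8=4.
Step 13. [r2c8∈{2}] nothing but 2 survives at r2c8 ⇒ r2c8=2.
Step 14. [r8c1∈{3}] r8c1's peers cover all but 3. So r8c1=3.
Step 15. [r8c4∈{9}] nothing but 9 survives at r8c4, so r8c4=9.
Step 16. [r4c9∈{1,8}] in col 9, 8 fits only at r4c9. So r4c9=8.
Step 17. [r1c5∈{7}] r1c5's peers cover all but 7 ⇒ r1c5=7.
Step 18. [r4c7∈{5}] only 5 remains possible at r4c7. So r4c7=5.
Step 19. [r1c4∈{8}] r1c4 has the single candidate 8. So r1c4=8.
Step 20. [r5c3∈{8}] nothing but 8 survives at r5c3 ⇒ r5c3=8.
Step 21. [r6c7∈{4}] r6c7's peers cover all but 4. So r6c7=4.
Step 22. [r6c8∈{6}] nothing but 6 survives at r6c8 ⇒ r6c8=6.
Step 23. [r9c4∈{3}] r9c4's peers cover all but 3. So r9c4=3.
Step 24. [r2c3∈{1}] r2c3's peers cover all but 1, so r2c3=1.
Step 25. [r1c3∈{2}] only 2 remains possible at r1c3. So r1c3=2.
Step 26. [r8c2∈{4}] nothing but 4 survives at r8c2, so r8c2=4.
Step 27. [r3c3∈{4}] r3c3 is down to just 4, so r3c3=4.
Step 28. [r2c2∈{7}] nothing but 7 survives at r2c2. So r2c2=7.
Step 29. [r1c1∈{6}] nothing but 6 survives at r1c1. So r1c1=6.
Step 30. [r1c2∈{5}] r1c2's peers cover all but 5 ⇒ r1c2=5.
Step 31. [r7c2∈{9}] r7c2's peers cover all but 9 ⇒ r7c2=9.
Step 32. [r4c6∈{1}] r4c6's peers cover all but 1 ⇒ r4c6=1.
Step 33. [r5c5∈{5}] nothing but 5 survives at r5c5 ⇒ r5c5=5.
Step 34. [r7c4∈{6}] r7c4's peers cover all but 6, so r7c4=6.
Step 35. [r3c7∈{7}] r3c7's peers cover all but 7. So r3c7=7.
Step 36. [r4c4∈{2}] r4c4's peers cover all but 2. So r4c4=2.
Step 37. [r8c8∈{8}] r8c8's peers cover all but 8, so r8c8=8.
Step 38. [r4c3∈{9}] r4c3 has the single candidate 9, so r4c3=9.
Step 39. [r5c6∈{6}] r5c6's peers cover all but 6 ⇒ r5c6=6.
Step 40. [r6c9∈{1}] only 1 remains possible at r6c9. So r6c9=1.
Step 41. [r9c1∈{1}] r9c1 has the single candidate 1 ⇒ r9c1=1.
Step 42. [r9c9∈{9}] r9c9 is down to just 9, so r9c9=9.
Step 43. [r2c6∈{3}] only 3 remains possible at r2c6, so r2c6=3.
Step 44. [r8c7∈{2}] nothing but 2 survives at r8c7 ⇒ r8c7=2.

Answer: 6 5 2 8 7 9 3 1 4 / 9 7 1 5 4 3 8 2 6 / 8 3 4 1 6 2 7 9 5 / 4 6 9 2 3 1 5 7 8 / 7 1 8 4 5 6 9 3 2 / 5 2 3 7 9 8 4 6 1 / 2 9 5 6 8 7 1 4 3 / 3 4 6 9 1 5 2 8 7 / 1 8 7 3 2 4 6 5 9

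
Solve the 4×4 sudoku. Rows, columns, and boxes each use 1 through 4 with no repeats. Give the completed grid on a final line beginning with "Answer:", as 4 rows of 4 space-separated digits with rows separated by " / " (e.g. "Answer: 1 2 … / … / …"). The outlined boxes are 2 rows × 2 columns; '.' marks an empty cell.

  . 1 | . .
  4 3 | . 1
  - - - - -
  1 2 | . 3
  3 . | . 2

Step 1. [r1c3∈{2,3,4}] in row 1, 3 fits only at r1c3. So r1c3=3.
Step 2. [r4c3∈{1,4}] r4c3 is the only open cell in row 4 admitting 1, so r4c3=1.
Step 3. [r1c4∈{4}] only 4 remains possible at r1c4. So r1c4=4.
Step 4. [r4c2∈{4}] nothing but 4 survives at r4c2 ⇒ r4c2=4.
Step 5. [r2c3∈{2}] nothing but 2 survives at r2c3. So r2c3=2.
Step 6. [r1c1∈{2}] only 2 remains possible at r1c1. So r1c1=2.
Step 7. [r3c3∈{4}] nothing but 4 survives at r3c3, so r3c3=4.

Answer: 2 1 3 4 / 4 3 2 1 / 1 2 4 3 / 3 4 1 2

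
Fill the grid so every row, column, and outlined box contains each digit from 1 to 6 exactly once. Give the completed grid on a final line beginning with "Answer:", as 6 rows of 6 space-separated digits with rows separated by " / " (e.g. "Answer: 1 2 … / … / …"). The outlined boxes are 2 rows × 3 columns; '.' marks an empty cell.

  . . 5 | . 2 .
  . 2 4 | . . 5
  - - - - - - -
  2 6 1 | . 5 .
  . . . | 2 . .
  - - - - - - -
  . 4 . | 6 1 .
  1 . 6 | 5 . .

Step 1. [r6c2∈{3}] nothing but 3 survives at r6c2. So r6c2=3.
Step 2. [r4c1∈{3,4,5}] col 1 places 4 nowhere but r4c1. So r4c1=4.
Step 3. [r5c6∈{2,3}] 3 has one home in row 5: r5c6 ⇒ r5c6=3.
Step 4. [r3c4∈{3,4}] row 3 places 3 nowhere but r3c4. So r3c4=3.
Step 5. [r3c6∈{4}] only 4 remains possible at r3c6. So r3c6=4.
Step 6. [r4c5∈{6}] only 6 remains possible at r4c5. So r4c5=6.
Step 7. [r1c1∈{3,6}] 3 has one home in row 1: r1c1 ⇒ r1c1=3.
Step 8. [r2c4∈{1}] only 1 remains possible at r2c4, so r2c4=1.
Step 9. [r4c3∈{3}] r4c3 has the single candidate 3 ⇒ r4c3=3.
Step 10. [r1c4∈{4}] r1c4's peers cover all but 4. So r1c4=4.
Step 11. [r5c3∈{2}] r5c3 has the single candidate 2 ⇒ r5c3=2.
Step 12. [r6c6∈{2}] nothing but 2 survives at r6c6 ⇒ r6c6=2.
Step 13. [r4c6∈{1}] r4c6 is down to just 1. So r4c6=1.
Step 14. [r4c2∈{5}] r4c2's peers cover all but 5 ⇒ r4c2=5.
Step 15. [r6c5∈{4}] r6c5 has the single candidate 4. So r6c5=4.
Step 16. [r1c6∈{6}] r1c6 has the single candidate 6. So r1c6=6.
Step 17. [r2c1∈{6}] nothing but 6 survives at r2c1 ⇒ r2c1=6.
Step 18. [r5c1∈{5}] r5c1's peers cover all but 5. So r5c1=5.
Step 19. [r1c2∈{1}] r1c2 has the single candidate 1, so r1c2=1.
Step 20. [r2c5∈{3}] r2c5's peers cover all but 3. So r2c5=3.

Answer: 3 1 5 4 2 6 / 6 2 4 1 3 5 / 2 6 1 3 5 4 / 4 5 3 2 6 1 / 5 4 2 6 1 3 / 1 3 6 5 4 2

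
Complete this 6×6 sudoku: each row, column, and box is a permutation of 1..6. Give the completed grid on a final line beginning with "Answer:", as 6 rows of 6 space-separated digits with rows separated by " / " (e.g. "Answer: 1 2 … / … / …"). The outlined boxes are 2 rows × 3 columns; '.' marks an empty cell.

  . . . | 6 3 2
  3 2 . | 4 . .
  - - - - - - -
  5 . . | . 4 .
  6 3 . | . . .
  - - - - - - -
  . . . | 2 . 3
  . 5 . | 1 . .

Step 1. [r5c2∈{1,4,6}] in col 2, 6 fits only at r5c2, so r5c2=6.
Step 2. [r4c3∈{1,2,4}] r4c3 is the only open cell in row 4 admitting 4, so r4c3=4.
Step 3. [r5c3∈{1}] nothing but 1 survives at r5c3, so r5c3=1.
Step 4. [r1c1∈{1,4}] in col 1, 1 fits only at r1c1, so r1c1=1.
Step 5. [r4c5∈{1,2,5}] r4c5 is the only open cell in row 4 admitting 2 ⇒ r4c5=2.
Step 6. [r4c6∈{1,5}] 1 has one home in row 4: r4c6. So r4c6=1.
Step 7. [r2c6∈{5}] r2c6 is down to just 5 ⇒ r2c6=5.
Step 8. [r6c1∈{2,4}] 2 has one home in col 1: r6c1. So r6c1=2.
Step 9. [r6c6∈{4,6}] across row 6, 4 lands solely at r6c6. So r6c6=4.
Step 10. [r6c5∈{6}] r6c5 has the single candidate 6. So r6c5=6.
Step 11. [r1c2∈{4}] r1c2 is down to just 4, so r1c2=4.
Step 12. [r3c3∈{2}] r3c3's peers cover all but 2, so r3c3=2.
Step 13. [r3c2∈{1}] r3c2 is down to just 1. So r3c2=1.
Step 14. [r3c4∈{3}] r3c4's peers cover all but 3, so r3c4=3.
Step 15. [r3c6∈{6}] r3c6 has the single candidate 6, so r3c6=6.
Step 16. [r2c3∈{6}] r2c3 has the single candidate 6. So r2c3=6.
Step 17. [r1c3∈{5}] only 5 remains possible at r1c3. So r1c3=5.
Step 18. [r5c1∈{4}] r5c1's peers cover all but 4. So r5c1=4.
Step 19. [r2c5∈{1}] only 1 remains possible at r2c5. So r2c5=1.
Step 20. [r5c5∈{5}] r5c5 is down to just 5. So r5c5=5.
Step 21. [r6c3∈{3}] r6c3 is down to just 3, so r6c3=3.
Step 22. [r4c4∈{5}] r4c4's peers cover all but 5. So r4c4=5.

Answer: 1 4 5 6 3 2 / 3 2 6 4 1 5 / 5 1 2 3 4 6 / 6 3 4 5 2 1 / 4 6 1 2 5 3 / 2 5 3 1 6 4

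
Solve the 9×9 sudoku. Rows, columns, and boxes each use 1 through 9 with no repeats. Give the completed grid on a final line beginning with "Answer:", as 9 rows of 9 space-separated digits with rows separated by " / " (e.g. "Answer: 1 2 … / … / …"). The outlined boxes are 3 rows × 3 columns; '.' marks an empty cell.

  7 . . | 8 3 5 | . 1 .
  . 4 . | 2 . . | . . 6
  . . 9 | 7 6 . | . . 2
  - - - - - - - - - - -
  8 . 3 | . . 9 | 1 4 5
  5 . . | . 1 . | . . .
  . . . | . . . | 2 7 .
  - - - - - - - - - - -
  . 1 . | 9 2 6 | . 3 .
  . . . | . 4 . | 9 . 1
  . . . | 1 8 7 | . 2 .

Step 1. [r9c9∈{4}] only 4 remains possible at r9c9. So r9c9=4.
Step 2. [r4c2∈{2,6,7}] 2 has one home in row 4: r4c2. So r4c2=2.
Step 3. [r1c2∈{6}] r1c2 is down to just 6. So r1c2=6.
Step 4. [r8c4∈{3,5}] 5 has one home in box 8: r8c4, so r8c4=5.
Step 5. [r8c6∈{3}] r8c6's peers cover all but 3 ⇒ r8c6=3.
Step 6. [r2c7∈{3,5,7,8}] 7 has one home in row 2: r2c7. So r2c7=7.
Step 7. [r3c7∈{3,4,5,8}] in box 3, 3 fits only at r3c7, so r3c7=3.
Step 8. [r6c2∈{9}] nothing but 9 survives at r6c2, so r6c2=9.
Step 9. [r3c1∈{1}] r3c1 is down to just 1 ⇒ r3c1=1.
Step 10. [r3c6∈{4}] r3c6's peers cover all but 4, so r3c6=4.
Step 11. [r7c9∈{7,8}] r7c9 is the only open cell in col 9 admitting 7. So r7c9=7.
Step 12. [r6c3∈{1,4,6}] in row 6, 1 fits only at r6c3 ⇒ r6c3=1.
Step 13. [r9c1∈{3,6,9}] r9c1 is the only open cell in row 9 admitting 9. So r9c1=9.
Step 14. [r7c1∈{4}] r7c1 has the single candidate 4, so r7c1=4.
Step 15. [r5c3∈{4,6,7}] 4 has one home in col 3: r5c3. So r5c3=4.
Step 16. [r8c3∈{2,6,7,8}] r8c3 is the only open cell in col 3 admitting 7 ⇒ r8c3=7.
Step 17. [r9c3∈{5,6}] col 3 places 6 nowhere but r9c3 ⇒ r9c3=6.
Step 18. [r8c2∈{8}] r8c2's peers cover all but 8. So r8c2=8.
Step 19. [r7c3∈{5}] r7c3 is down to just 5 ⇒ r7c3=5.
Step 20. [r3c8∈{5,8}] across row 3, 8 lands solely at r3c8. So r3c8=8.
Step 21. [r5c7∈{6,8}] in col 7, 6 fits only at r5c7 ⇒ r5c7=6.
Step 22. [r5c4∈{3}] r5c4's peers cover all but 3. So r5c4=3.
Step 23. [r6c6∈{8}] r6c6's peers cover all but 8 ⇒ r6c6=8.
Step 24. [r5c8∈{9}] only 9 remains possible at r5c8, so r5c8=9.
Step 25. [r6c4∈{4,6}] across row 6, 4 lands solely at r6c4 ⇒ r6c4=4.
Step 26. [r4c4∈{6}] r4c4 has the single candidate 6, so r4c4=6.
Step 27. [r9c2∈{3}] r9c2 is down to just 3, so r9c2=3.
Step 28. [r6c1∈{6}] r6c1 has the single candidate 6. So r6c1=6.
Step 29. [r5c2∈{7}] r5c2 is down to just 7, so r5c2=7.
Step 30. [r4c5∈{7}] r4c5 has the single candidate 7. So r4c5=7.
Step 31. [r2c3∈{8}] only 8 remains possible at r2c3. So r2c3=8.
Step 32. [r2c8∈{5}] only 5 remains possible at r2c8 ⇒ r2c8=5.
Step 33. [r2c1∈{3}] nothing but 3 survives at r2c1. So r2c1=3.
Step 34. [r6c5∈{5}] only 5 remains possible at r6c5 ⇒ r6c5=5.
Step 35. [r5c6∈{2}] r5c6 has the single candidate 2 ⇒ r5c6=2.
Step 36. [r1c7∈{4}] nothing but 4 survives at r1c7. So r1c7=4.
Step 37. [r6c9∈{3}] only 3 remains possible at r6c9 ⇒ r6c9=3.
Step 38. [r9c7∈{5}] only 5 remains possible at r9c7 ⇒ r9c7=5.
Step 39. [r3c2∈{5}] r3c2 has the single candidate 5, so r3c2=5.
Step 40. [r7c7∈{8}] r7c7 has the single candidate 8 ⇒ r7c7=8.
Step 41. [r1c9∈{9}] nothing but 9 survives at r1c9, so r1c9=9.
Step 42. [r8c8∈{6}] r8c8 has the single candidate 6, so r8c8=6.
Step 43. [r8c1∈{2}] nothing but 2 survives at r8c1. So r8c1=2.
Step 44. [r2c5∈{9}] r2c5 has the single candidate 9, so r2c5=9.
Step 45. [r1c3∈{2}] only 2 remains possible at r1c3 ⇒ r1c3=2.
Step 46. [r5c9∈{8}] only 8 remains possible at r5c9. So r5c9=8.
Step 47. [r2c6∈{1}] r2c6 has the single candidate 1. So r2c6=1.

Answer: 7 6 2 8 3 5 4 1 9 / 3 4 8 2 9 1 7 5 6 / 1 5 9 7 6 4 3 8 2 / 8 2 3 6 7 9 1 4 5 / 5 7 4 3 1 2 6 9 8 / 6 9 1 4 5 8 2 7 3 / 4 1 5 9 2 6 8 3 7 / 2 8 7 5 4 3 9 6 1 / 9 3 6 1 8 7 5 2 4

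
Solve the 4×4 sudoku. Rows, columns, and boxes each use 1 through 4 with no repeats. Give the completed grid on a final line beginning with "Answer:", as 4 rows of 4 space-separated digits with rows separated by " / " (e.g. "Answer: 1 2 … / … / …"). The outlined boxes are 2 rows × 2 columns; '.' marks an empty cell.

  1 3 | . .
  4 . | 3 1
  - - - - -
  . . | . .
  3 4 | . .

Step 1. [r4c4∈{2}] nothing but 2 survives at r4c4. So r4c4=2.
Step 2. [r1c4∈{4}] r1c4 is down to just 4, so r1c4=4.
Step 3. [r3c2∈{1,2}] 1 has one home in col 2: r3c2. So r3c2=1.
Step 4. [r2c2∈{2}] r2c2's peers cover all but 2, so r2c2=2.
Step 5. [r1c3∈{2}] only 2 remains possible at r1c3. So r1c3=2.
Step 6. [r3c4∈{3}] r3c4's peers cover all but 3 ⇒ r3c4=3.
Step 7. [r3c1∈{2}] only 2 remains possible at r3c1. So r3c1=2.
Step 8. [r4c3∈{1}] r4c3 is down to just 1. So r4c3=1.
Step 9. [r3c3∈{4}] only 4 remains possible at r3c3 ⇒ r3c3=4.

Answer: 1 3 2 4 / 4 2 3 1 / 2 1 4 3 / 3 4 1 2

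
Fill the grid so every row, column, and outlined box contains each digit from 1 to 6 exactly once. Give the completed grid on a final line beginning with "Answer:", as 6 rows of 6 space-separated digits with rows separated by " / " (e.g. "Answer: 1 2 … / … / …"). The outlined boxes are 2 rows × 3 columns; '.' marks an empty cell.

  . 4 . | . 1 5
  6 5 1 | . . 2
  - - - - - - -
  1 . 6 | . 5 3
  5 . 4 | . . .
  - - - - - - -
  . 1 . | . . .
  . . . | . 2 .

Step 1. [r1c4∈{3,6}] 6 has one home in row 1: r1c4 ⇒ r1c4=6.
Step 2. [r3c4∈{2,4}] across row 3, 4 lands solely at r3c4 ⇒ r3c4=4.
Step 3. [r2c4∈{3}] r2c4 is down to just 3 ⇒ r2c4=3.
Step 4. [r5c5∈{3,4,6}] across col 5, 3 lands solely at r5c5 ⇒ r5c5=3.
Step 5. [r5c6∈{4,6}] 6 has one home in row 5: r5c6. So r5c6=6.
Step 6. [r5c1∈{2,4}] in row 5, 4 fits only at r5c1 ⇒ r5c1=4.
Step 7. [r6c1∈{3}] nothing but 3 survives at r6c1. So r6c1=3.
Step 8. [r4c4∈{1,2}] 2 has one home in col 4: r4c4, so r4c4=2.
Step 9. [r6c4∈{1,5}] 1 has one home in col 4: r6c4, so r6c4=1.
Step 10. [r5c3∈{2,5}] 2 has one home in row 5: r5c3. So r5c3=2.
Step 11. [r3c2∈{2}] r3c2 is down to just 2. So r3c2=2.
Step 12. [r1c3∈{3}] r1c3's peers cover all but 3. So r1c3=3.
Step 13. [r1c1∈{2}] only 2 remains possible at r1c1 ⇒ r1c1=2.
Step 14. [r6c2∈{6}] nothing but 6 survives at r6c2. So r6c2=6.
Step 15. [r4c5∈{6}] r4c5 has the single candidate 6, so r4c5=6.
Step 16. [r4c6∈{1}] r4c6 has the single candidate 1 ⇒ r4c6=1.
Step 17. [r5c4∈{5}] r5c4's peers cover all but 5. So r5c4=5.
Step 18. [r4c2∈{3}] r4c2's peers cover all but 3 ⇒ r4c2=3.
Step 19. [r2c5∈{4}] nothing but 4 survives at r2c5 ⇒ r2c5=4.
Step 20. [r6c6∈{4}] r6c6 has the single candidate 4 ⇒ r6c6=4.
Step 21. [r6c3∈{5}] only 5 remains possible at r6c3. So r6c3=5.

Answer: 2 4 3 6 1 5 / 6 5 1 3 4 2 / 1 2 6 4 5 3 / 5 3 4 2 6 1 / 4 1 2 5 3 6 / 3 6 5 1 2 4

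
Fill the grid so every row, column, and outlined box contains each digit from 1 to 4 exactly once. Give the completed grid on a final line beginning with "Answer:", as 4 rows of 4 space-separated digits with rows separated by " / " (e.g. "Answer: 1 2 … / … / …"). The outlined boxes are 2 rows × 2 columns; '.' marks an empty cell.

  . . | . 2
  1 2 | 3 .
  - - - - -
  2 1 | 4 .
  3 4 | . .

Step 1. [r4c3∈{1,2}] in row 4, 2 fits only at r4c3 ⇒ r4c3=2.
Step 2. [r1c3∈{1}] r1c3 has the single candidate 1 ⇒ r1c3=1.
Step 3. [r3c4∈{3}] r3c4 has the single candidate 3, so r3c4=3.
Step 4. [r1c1∈{4}] nothing but 4 survives at r1c1 ⇒ r1c1=4.
Step 5. [r1c2∈{3}] r1c2 has the single candidate 3 ⇒ r1c2=3.
Step 6. [r4c4∈{1}] r4c4 has the single candidate 1. So r4c4=1.
Step 7. [r2c4∈{4}] r2c4 is down to just 4 ⇒ r2c4=4.

Answer: 4 3 1 2 / 1 2 3 4 / 2 1 4 3 / 3 4 2 1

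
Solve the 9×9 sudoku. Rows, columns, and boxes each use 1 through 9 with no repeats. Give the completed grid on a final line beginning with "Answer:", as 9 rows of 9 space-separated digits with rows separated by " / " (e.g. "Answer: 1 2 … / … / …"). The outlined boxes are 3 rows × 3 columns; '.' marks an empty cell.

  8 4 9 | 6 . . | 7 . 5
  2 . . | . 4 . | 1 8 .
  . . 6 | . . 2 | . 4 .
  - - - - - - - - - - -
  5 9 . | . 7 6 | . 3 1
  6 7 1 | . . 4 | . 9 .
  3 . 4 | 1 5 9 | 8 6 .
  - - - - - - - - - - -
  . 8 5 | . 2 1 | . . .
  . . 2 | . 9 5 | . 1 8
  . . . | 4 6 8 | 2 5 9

Step 1. [r7c9∈{3,4,6,7}] 4 has one home in col 9: r7c9 ⇒ r7c9=4.
Step 2. [r1c6∈{3}] r1c6 has the single candidate 3 ⇒ r1c6=3.
Step 3. [r2c4∈{5,7,9}] r2c4 is the only open cell in row 2 admitting 9 ⇒ r2c4=9.
Step 4. [r3c4∈{5,7,8}] across col 4, 5 lands solely at r3c4 ⇒ r3c4=5.
Step 5. [r3c1∈{1,7}] across row 3, 7 lands solely at r3c1. So r3c1=7.
Step 6. [r2c3∈{3}] r2c3 has the single candidate 3, so r2c3=3.
Step 7. [r3c5∈{1,8}] 8 has one home in row 3: r3c5, so r3c5=8.
Step 8. [r5c4∈{2,3,8}] in row 5, 8 fits only at r5c4 ⇒ r5c4=8.
Step 9. [r8c4∈{3,7}] in row 8, 7 fits only at r8c4, so r8c4=7.
Step 10. [r9c2∈{1,3}] 3 has one home in row 9: r9c2. So r9c2=3.
Step 11. [r8c7∈{3,6}] row 8 places 3 nowhere but r8c7, so r8c7=3.
Step 12. [r6c9∈{2,7}] r6c9 is the only open cell in row 6 admitting 7 ⇒ r6c9=7.
Step 13. [r2c6∈{7}] nothing but 7 survives at r2c6, so r2c6=7.
Step 14. [r4c7∈{4}] only 4 remains possible at r4c7 ⇒ r4c7=4.
Step 15. [r1c8∈{2}] r1c8 is down to just 2, so r1c8=2.
Step 16. [r6c2∈{2}] r6c2 has the single candidate 2, so r6c2=2.
Step 17. [r3c7∈{9}] only 9 remains possible at r3c7, so r3c7=9.
Step 18. [r4c4∈{2}] r4c4 has the single candidate 2, so r4c4=2.
Step 19. [r3c2∈{1}] r3c2's peers cover all but 1 ⇒ r3c2=1.
Step 20. [r5c7∈{5}] only 5 remains possible at r5c7, so r5c7=5.
Step 21. [r3c9∈{3}] only 3 remains possible at r3c9, so r3c9=3.
Step 22. [r8c1∈{4}] only 4 remains possible at r8c1. So r8c1=4.
Step 23. [r7c8∈{7}] r7c8 is down to just 7. So r7c8=7.
Step 24. [r7c1∈{9}] r7c1 is down to just 9. So r7c1=9.
Step 25. [r4c3∈{8}] nothing but 8 survives at r4c3 ⇒ r4c3=8.
Step 26. [r2c2∈{5}] r2c2 is down to just 5. So r2c2=5.
Step 27. [r9c1∈{1}] r9c1 is down to just 1, so r9c1=1.
Step 28. [r5c9∈{2}] r5c9's peers cover all but 2 ⇒ r5c9=2.
Step 29. [r5c5∈{3}] r5c5 is down to just 3 ⇒ r5c5=3.
Step 30. [r9c3∈{7}] only 7 remains possible at r9c3 ⇒ r9c3=7.
Step 31. [r8c2∈{6}] r8c2's peers cover all but 6 ⇒ r8c2=6.
Step 32. [r7c4∈{3}] only 3 remains possible at r7c4, so r7c4=3.
Step 33. [r2c9∈{6}] nothing but 6 survives at r2c9 ⇒ r2c9=6.
Step 34. [r7c7∈{6}] r7c7 has the single candidate 6 ⇒ r7c7=6.
Step 35. [r1c5∈{1}] r1c5 has the single candidate 1, so r1c5=1.

Answer: 8 4 9 6 1 3 7 2 5 / 2 5 3 9 4 7 1 8 6 / 7 1 6 5 8 2 9 4 3 / 5 9 8 2 7 6 4 3 1 / 6 7 1 8 3 4 5 9 2 / 3 2 4 1 5 9 8 6 7 / 9 8 5 3 2 1 6 7 4 / 4 6 2 7 9 5 3 1 8 / 1 3 7 4 6 8 2 5 9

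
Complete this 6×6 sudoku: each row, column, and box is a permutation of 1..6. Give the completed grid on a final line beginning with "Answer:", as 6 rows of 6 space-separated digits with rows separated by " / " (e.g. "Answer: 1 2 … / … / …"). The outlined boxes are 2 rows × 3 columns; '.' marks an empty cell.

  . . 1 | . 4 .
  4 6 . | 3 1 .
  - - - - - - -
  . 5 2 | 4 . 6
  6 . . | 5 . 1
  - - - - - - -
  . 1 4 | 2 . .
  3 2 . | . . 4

Step 1. [r5c5∈{3,5,6}] row 5 places 6 nowhere but r5c5. So r5c5=6.
Step 2. [r2c3∈{5}] r2c3's peers cover all but 5. So r2c3=5.
Step 3. [r1c6∈{2,5}] r1c6 is the only open cell in row 1 admitting 5 ⇒ r1c6=5.
Step 4. [r4c3∈{3}] r4c3's peers cover all but 3. So r4c3=3.
Step 5. [r5c6∈{3}] r5c6 has the single candidate 3 ⇒ r5c6=3.
Step 6. [r2c6∈{2}] nothing but 2 survives at r2c6. So r2c6=2.
Step 7. [r5c1∈{5}] nothing but 5 survives at r5c1 ⇒ r5c1=5.
Step 8. [r1c2∈{3}] r1c2 has the single candidate 3 ⇒ r1c2=3.
Step 9. [r4c5∈{2}] r4c5 is down to just 2. So r4c5=2.
Step 10. [r1c1∈{2}] nothing but 2 survives at r1c1. So r1c1=2.
Step 11. [r1c4∈{6}] r1c4 is down to just 6. So r1c4=6.
Step 12. [r6c4∈{1}] nothing but 1 survives at r6c4. So r6c4=1.
Step 13. [r6c3∈{6}] r6c3's peers cover all but 6. So r6c3=6.
Step 14. [r3c5∈{3}] nothing but 3 survives at r3c5, so r3c5=3.
Step 15. [r6c5∈{5}] r6c5's peers cover all but 5, so r6c5=5.
Step 16. [r3c1∈{1}] nothing but 1 survives at r3c1 ⇒ r3c1=1.
Step 17. [r4c2∈{4}] r4c2's peers cover all but 4, so r4c2=4.

Answer: 2 3 1 6 4 5 / 4 6 5 3 1 2 / 1 5 2 4 3 6 / 6 4 3 5 2 1 / 5 1 4 2 6 3 / 3 2 6 1 5 4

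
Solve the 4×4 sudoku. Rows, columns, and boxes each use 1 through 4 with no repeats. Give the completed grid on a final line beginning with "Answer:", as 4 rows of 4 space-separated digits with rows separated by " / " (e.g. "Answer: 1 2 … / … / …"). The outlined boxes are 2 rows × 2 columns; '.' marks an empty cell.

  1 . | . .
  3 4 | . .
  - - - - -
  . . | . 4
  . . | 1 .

Step 1. [r1c2∈{2}] r1c2 is down to just 2. So r1c2=2.
Step 2. [r3c1∈{2}] r3c1's peers cover all but 2, so r3c1=2.
Step 3. [r3c3∈{3}] nothing but 3 survives at r3c3 ⇒ r3c3=3.
Step 4. [r2c3∈{2}] only 2 remains possible at r2c3, so r2c3=2.
Step 5. [r4c2∈{3}] r4c2's peers cover all but 3 ⇒ r4c2=3.
Step 6. [r4c1∈{4}] r4c1 has the single candidate 4, so r4c1=4.
Step 7. [r1c3∈{4}] only 4 remains possible at r1c3 ⇒ r1c3=4.
Step 8. [r2c4∈{1}] r2c4 is down to just 1. So r2c4=1.
Step 9. [r3c2∈{1}] r3c2 has the single candidate 1, so r3c2=1.
Step 10. [r4c4∈{2}] only 2 remains possible at r4c4, so r4c4=2.
Step 11. [r1c4∈{3}] r1c4 is down to just 3. So r1c4=3.

Answer: 1 2 4 3 / 3 4 2 1 / 2 1 3 4 / 4 3 1 2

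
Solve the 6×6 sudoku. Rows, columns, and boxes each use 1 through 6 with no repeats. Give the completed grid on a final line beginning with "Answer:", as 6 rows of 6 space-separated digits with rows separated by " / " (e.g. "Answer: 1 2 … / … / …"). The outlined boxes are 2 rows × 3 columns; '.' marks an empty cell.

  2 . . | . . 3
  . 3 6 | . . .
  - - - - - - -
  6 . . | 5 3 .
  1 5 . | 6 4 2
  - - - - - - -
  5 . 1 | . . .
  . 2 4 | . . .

Step 1. [r1c5∈{1,5,6}] across row 1, 6 lands solely at r1c5 ⇒ r1c5=6.
Step 2. [r5c4∈{2,3,4}] r5c4 is the only open cell in row 5 admitting 3 ⇒ r5c4=3.
Step 3. [r6c4∈{1}] nothing but 1 survives at r6c4. So r6c4=1.
Step 4. [r2c1∈{4}] nothing but 4 survives at r2c1. So r2c1=4.
Step 5. [r2c5∈{1,2,5}] col 5 places 1 nowhere but r2c5 ⇒ r2c5=1.
Step 6. [r6c6∈{5,6}] across row 6, 6 lands solely at r6c6 ⇒ r6c6=6.
Step 7. [r2c4∈{2}] r2c4 has the single candidate 2 ⇒ r2c4=2.
Step 8. [r3c6∈{1}] nothing but 1 survives at r3c6. So r3c6=1.
Step 9. [r5c5∈{2}] r5c5 is down to just 2, so r5c5=2.
Step 10. [r5c2∈{6}] nothing but 6 survives at r5c2, so r5c2=6.
Step 11. [r3c3∈{2}] only 2 remains possible at r3c3 ⇒ r3c3=2.
Step 12. [r2c6∈{5}] r2c6 is down to just 5 ⇒ r2c6=5.
Step 13. [r6c1∈{3}] r6c1 has the single candidate 3 ⇒ r6c1=3.
Step 14. [r1c4∈{4}] r1c4 is down to just 4, so r1c4=4.
Step 15. [r1c2∈{1}] nothing but 1 survives at r1c2. So r1c2=1.
Step 16. [r6c5∈{5}] nothing but 5 survives at r6c5 ⇒ r6c5=5.
Step 17. [r3c2∈{4}] only 4 remains possible at r3c2. So r3c2=4.
Step 18. [r1c3∈{5}] nothing but 5 survives at r1c3. So r1c3=5.
Step 19. [r4c3∈{3}] r4c3's peers cover all but 3. So r4c3=3.
Step 20. [r5c6∈{4}] r5c6 is down to just 4, so r5c6=4.

Answer: 2 1 5 4 6 3 / 4 3 6 2 1 5 / 6 4 2 5 3 1 / 1 5 3 6 4 2 / 5 6 1 3 2 4 / 3 2 4 1 5 6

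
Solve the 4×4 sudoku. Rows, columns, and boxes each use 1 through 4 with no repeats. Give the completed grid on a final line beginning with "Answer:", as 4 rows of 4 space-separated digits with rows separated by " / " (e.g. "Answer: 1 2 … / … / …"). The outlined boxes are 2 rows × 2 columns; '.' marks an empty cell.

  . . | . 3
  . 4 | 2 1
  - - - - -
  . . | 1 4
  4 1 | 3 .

Step 1. [r3c2∈{2,3}] r3c2 is the only open cell in col 2 admitting 3, so r3c2=3.
Step 2. [r1c1∈{1,2}] row 1 places 1 nowhere but r1c1. So r1c1=1.
Step 3. [r4c4∈{2}] r4c4 has the single candidate 2 ⇒ r4c4=2.
Step 4. [r1c3∈{4}] r1c3's peers cover all but 4. So r1c3=4.
Step 5. [r2c1∈{3}] r2c1's peers cover all but 3, so r2c1=3.
Step 6. [r3c1∈{2}] r3c1 is down to just 2 ⇒ r3c1=2.
Step 7. [r1c2∈{2}] r1c2 is down to just 2 ⇒ r1c2=2.

Answer: 1 2 4 3 / 3 4 2 1 / 2 3 1 4 / 4 1 3 2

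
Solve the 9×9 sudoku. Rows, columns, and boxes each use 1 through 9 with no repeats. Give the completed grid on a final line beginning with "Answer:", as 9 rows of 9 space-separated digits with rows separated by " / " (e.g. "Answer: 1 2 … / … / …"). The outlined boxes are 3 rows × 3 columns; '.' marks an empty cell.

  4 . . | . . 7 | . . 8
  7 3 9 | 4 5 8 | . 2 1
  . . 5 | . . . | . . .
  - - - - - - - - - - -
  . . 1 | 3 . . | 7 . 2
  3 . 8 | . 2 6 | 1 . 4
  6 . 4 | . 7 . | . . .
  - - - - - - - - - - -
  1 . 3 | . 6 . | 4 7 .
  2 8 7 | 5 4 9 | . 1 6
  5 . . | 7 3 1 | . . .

Step 1. [r5c4∈{9}] nothing but 9 survives at r5c4, so r5c4=9.
Step 2. [r5c8∈{5}] r5c8 is down to just 5. So r5c8=5.
Step 3. [r9c9∈{9}] r9c9 is down to just 9, so r9c9=9.
Step 4. [r6c2∈{2,5,9}] across row 6, 2 lands solely at r6c2. So r6c2=2.
Step 5. [r3c6∈{2,3}] r3c6 is the only open cell in col 6 admitting 3, so r3c6=3.
Step 6. [r4c8∈{6,8,9}] row 4 places 6 nowhere but r4c8. So r4c8=6.
Step 7. [r3c4∈{1,2,6}] across row 3, 2 lands solely at r3c4 ⇒ r3c4=2.
Step 8. [r1c4∈{1,6}] r1c4 is the only open cell in col 4 admitting 6, so r1c4=6.
Step 9. [r3c2∈{1,6}] r3c2 is the only open cell in box 1 admitting 6 ⇒ r3c2=6.
Step 10. [r3c7∈{9}] r3c7's peers cover all but 9 ⇒ r3c7=9.
Step 11. [r6c9∈{3}] r6c9 has the single candidate 3. So r6c9=3.
Step 12. [r6c7∈{8}] r6c7 is down to just 8. So r6c7=8.
Step 13. [r4c2∈{5,9}] in col 2, 5 fits only at r4c2 ⇒ r4c2=5.
Step 14. [r1c8∈{3}] nothing but 3 survives at r1c8, so r1c8=3.
Step 15. [r3c5∈{1}] r3c5 has the single candidate 1. So r3c5=1.
Step 16. [r1c2∈{1}] nothing but 1 survives at r1c2. So r1c2=1.
Step 17. [r2c7∈{6}] r2c7's peers cover all but 6, so r2c7=6.
Step 18. [r6c6∈{5}] r6c6 is down to just 5. So r6c6=5.
Step 19. [r9c7∈{2}] r9c7's peers cover all but 2. So r9c7=2.
Step 20. [r4c1∈{9}] r4c1's peers cover all but 9, so r4c1=9.
Step 21. [r1c5∈{9}] r1c5 has the single candidate 9 ⇒ r1c5=9.
Step 22. [r9c3∈{6}] nothing but 6 survives at r9c3 ⇒ r9c3=6.
Step 23. [r1c7∈{5}] nothing but 5 survives at r1c7 ⇒ r1c7=5.
Step 24. [r9c8∈{8}] r9c8 is down to just 8 ⇒ r9c8=8.
Step 25. [r5c2∈{7}] r5c2's peers cover all but 7. So r5c2=7.
Step 26. [r7c6∈{2}] r7c6 has the single candidate 2. So r7c6=2.
Step 27. [r4c5∈{8}] nothing but 8 survives at r4c5. So r4c5=8.
Step 28. [r8c7∈{3}] nothing but 3 survives at r8c7 ⇒ r8c7=3.
Step 29. [r6c8∈{9}] only 9 remains possible at r6c8, so r6c8=9.
Step 30. [r7c9∈{5}] r7c9 is down to just 5. So r7c9=5.
Step 31. [r4c6∈{4}] r4c6 is down to just 4 ⇒ r4c6=4.
Step 32. [r9c2∈{4}] r9c2's peers cover all but 4, so r9c2=4.
Step 33. [r6c4∈{1}] r6c4 is down to just 1, so r6c4=1.
Step 34. [r3c9∈{7}] nothing but 7 survives at r3c9 ⇒ r3c9=7.
Step 35. [r3c8∈{4}] nothing but 4 survives at r3c8 ⇒ r3c8=4.
Step 36. [r3c1∈{8}] nothing but 8 survives at r3c1 ⇒ r3c1=8.
Step 37. [r1c3∈{2}] r1c3 has the single candidate 2, so r1c3=2.
Step 38. [r7c4∈{8}] r7c4's peers cover all but 8, so r7c4=8.
Step 39. [r7c2∈{9}] only 9 remains possible at r7c2, so r7c2=9.

Answer: 4 1 2 6 9 7 5 3 8 / 7 3 9 4 5 8 6 2 1 / 8 6 5 2 1 3 9 4 7 / 9 5 1 3 8 4 7 6 2 / 3 7 8 9 2 6 1 5 4 / 6 2 4 1 7 5 8 9 3 / 1 9 3 8 6 2 4 7 5 / 2 8 7 5 4 9 3 1 6 / 5 4 6 7 3 1 2 8 9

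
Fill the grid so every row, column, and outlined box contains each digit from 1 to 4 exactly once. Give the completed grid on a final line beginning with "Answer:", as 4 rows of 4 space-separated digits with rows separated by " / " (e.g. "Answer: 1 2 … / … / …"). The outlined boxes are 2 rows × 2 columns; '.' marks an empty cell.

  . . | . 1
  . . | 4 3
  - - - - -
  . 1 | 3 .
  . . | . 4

Step 1. [r2c2∈{2}] nothing but 2 survives at r2c2, so r2c2=2.
Step 2. [r4c2∈{3}] r4c2 is down to just 3, so r4c2=3.
Step 3. [r4c1∈{2}] r4c1 has the single candidate 2. So r4c1=2.
Step 4. [r1c1∈{3,4}] r1c1 is the only open cell in row 1 admitting 3 ⇒ r1c1=3.
Step 5. [r1c2∈{4}] only 4 remains possible at r1c2 ⇒ r1c2=4.
Step 6. [r3c1∈{4}] only 4 remains possible at r3c1, so r3c1=4.
Step 7. [r4c3∈{1}] r4c3 has the single candidate 1. So r4c3=1.
Step 8. [r1c3∈{2}] nothing but 2 survives at r1c3, so r1c3=2.
Step 9. [r3c4∈{2}] nothing but 2 survives at r3c4 ⇒ r3c4=2.
Step 10. [r2c1∈{1}] r2c1's peers cover all but 1. So r2c1=1.

Answer: 3 4 2 1 / 1 2 4 3 / 4 1 3 2 / 2 3 1 4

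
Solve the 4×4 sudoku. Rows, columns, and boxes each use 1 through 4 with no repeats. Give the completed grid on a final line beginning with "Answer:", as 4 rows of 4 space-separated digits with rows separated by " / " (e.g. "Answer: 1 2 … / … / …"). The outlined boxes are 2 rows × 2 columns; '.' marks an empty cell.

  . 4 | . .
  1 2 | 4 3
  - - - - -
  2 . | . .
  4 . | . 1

Step 1. [r4c2∈{3}] only 3 remains possible at r4c2 ⇒ r4c2=3.
Step 2. [r1c4∈{2}] nothing but 2 survives at r1c4, so r1c4=2.
Step 3. [r3c3∈{3}] only 3 remains possible at r3c3. So r3c3=3.
Step 4. [r1c3∈{1}] r1c3 is down to just 1, so r1c3=1.
Step 5. [r4c3∈{2}] only 2 remains possible at r4c3. So r4c3=2.
Step 6. [r1c1∈{3}] only 3 remains possible at r1c1, so r1c1=3.
Step 7. [r3c2∈{1}] r3c2's peers cover all but 1 ⇒ r3c2=1.
Step 8. [r3c4∈{4}] nothing but 4 survives at r3c4, so r3c4=4.

Answer: 3 4 1 2 / 1 2 4 3 / 2 1 3 4 / 4 3 2 1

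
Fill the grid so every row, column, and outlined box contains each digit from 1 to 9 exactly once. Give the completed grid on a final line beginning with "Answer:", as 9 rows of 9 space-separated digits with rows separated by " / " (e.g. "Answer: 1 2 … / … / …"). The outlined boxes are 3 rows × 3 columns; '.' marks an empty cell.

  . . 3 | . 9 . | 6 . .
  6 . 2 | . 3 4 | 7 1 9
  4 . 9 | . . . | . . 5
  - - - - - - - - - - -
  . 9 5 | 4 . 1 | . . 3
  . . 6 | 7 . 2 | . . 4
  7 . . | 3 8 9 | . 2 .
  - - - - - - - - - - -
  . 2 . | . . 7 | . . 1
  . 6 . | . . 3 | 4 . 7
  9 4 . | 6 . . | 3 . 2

Step 1. [r1c9∈{8}] only 8 remains possible at r1c9 ⇒ r1c9=8.
Step 2. [r7c3∈{8}] nothing but 8 survives at r7c3, so r7c3=8.
Step 3. [r6c2∈{1}] only 1 remains possible at r6c2, so r6c2=1.
Step 4. [r5c5∈{5}] r5c5 is down to just 5 ⇒ r5c5=5.
Step 5. [r1c4∈{1,2,5}] row 1 places 2 nowhere but r1c4, so r1c4=2.
Step 6. [r1c6∈{5}] nothing but 5 survives at r1c6 ⇒ r1c6=5.
Step 7. [r2c4∈{8}] only 8 remains possible at r2c4. So r2c4=8.
Step 8. [r8c8∈{5,8,9}] row 8 places 8 nowhere but r8c8. So r8c8=8.
Step 9. [r8c3∈{1}] r8c3's peers cover all but 1 ⇒ r8c3=1.
Step 10. [r7c8∈{5,6,9}] in row 7, 6 fits only at r7c8 ⇒ r7c8=6.
Step 11. [r3c5∈{1,6,7}] in col 5, 7 fits only at r3c5. So r3c5=7.
Step 12. [r7c7∈{5,9}] r7c7 is the only open cell in box 9 admitting 9 ⇒ r7c7=9.
Step 13. [r4c7∈{8}] r4c7's peers cover all but 8, so r4c7=8.
Step 14. [r5c1∈{3,8}] across col 1, 8 lands solely at r5c1. So r5c1=8.
Step 15. [r7c4∈{5}] only 5 remains possible at r7c4. So r7c4=5.
Step 16. [r4c8∈{7}] only 7 remains possible at r4c8 ⇒ r4c8=7.
Step 17. [r6c9∈{6}] r6c9 has the single candidate 6, so r6c9=6.
Step 18. [r5c7∈{1}] only 1 remains possible at r5c7, so r5c7=1.
Step 19. [r9c6∈{8}] r9c6 has the single candidate 8, so r9c6=8.
Step 20. [r2c2∈{5}] r2c2 has the single candidate 5, so r2c2=5.
Step 21. [r8c4∈{9}] r8c4 has the single candidate 9. So r8c4=9.
Step 22. [r5c8∈{9}] only 9 remains possible at r5c8, so r5c8=9.
Step 23. [r3c7∈{2}] r3c7 has the single candidate 2 ⇒ r3c7=2.
Step 24. [r9c5∈{1}] only 1 remains possible at r9c5, so r9c5=1.
Step 25. [r7c1∈{3}] r7c1's peers cover all but 3, so r7c1=3.
Step 26. [r1c2∈{7}] nothing but 7 survives at r1c2 ⇒ r1c2=7.
Step 27. [r9c3∈{7}] only 7 remains possible at r9c3 ⇒ r9c3=7.
Step 28. [r6c3∈{4}] r6c3 has the single candidate 4 ⇒ r6c3=4.
Step 29. [r9c8∈{5}] only 5 remains possible at r9c8. So r9c8=5.
Step 30. [r1c8∈{4}] only 4 remains possible at r1c8 ⇒ r1c8=4.
Step 31. [r3c8∈{3}] r3c8's peers cover all but 3, so r3c8=3.
Step 32. [r1c1∈{1}] r1c1 has the single candidate 1. So r1c1=1.
Step 33. [r6c7∈{5}] nothing but 5 survives at r6c7, so r6c7=5.
Step 34. [r3c6∈{6}] only 6 remains possible at r3c6 ⇒ r3c6=6.
Step 35. [r3c2∈{8}] r3c2's peers cover all but 8, so r3c2=8.
Step 36. [r4c5∈{6}] r4c5 has the single candidate 6 ⇒ r4c5=6.
Step 37. [r5c2∈{3}] r5c2's peers cover all but 3 ⇒ r5c2=3.
Step 38. [r3c4∈{1}] only 1 remains possible at r3c4. So r3c4=1.
Step 39. [r8c1∈{5}] only 5 remains possible at r8c1 ⇒ r8c1=5.
Step 40. [r7c5∈{4}] r7c5 has the single candidate 4, so r7c5=4.
Step 41. [r4c1∈{2}] r4c1 has the single candidate 2. So r4c1=2.
Step 42. [r8c5∈{2}] r8c5 is down to just 2 ⇒ r8c5=2.

Answer: 1 7 3 2 9 5 6 4 8 / 6 5 2 8 3 4 7 1 9 / 4 8 9 1 7 6 2 3 5 / 2 9 5 4 6 1 8 7 3 / 8 3 6 7 5 2 1 9 4 / 7 1 4 3 8 9 5 2 6 / 3 2 8 5 4 7 9 6 1 / 5 6 1 9 2 3 4 8 7 / 9 4 7 6 1 8 3 5 2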